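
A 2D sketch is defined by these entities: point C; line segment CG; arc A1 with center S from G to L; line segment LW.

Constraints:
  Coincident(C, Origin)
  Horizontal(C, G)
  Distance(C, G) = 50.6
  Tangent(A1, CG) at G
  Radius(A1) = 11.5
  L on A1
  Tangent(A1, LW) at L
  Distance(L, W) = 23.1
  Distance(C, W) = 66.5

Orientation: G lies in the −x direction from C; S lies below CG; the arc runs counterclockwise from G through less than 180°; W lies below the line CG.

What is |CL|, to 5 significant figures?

63.377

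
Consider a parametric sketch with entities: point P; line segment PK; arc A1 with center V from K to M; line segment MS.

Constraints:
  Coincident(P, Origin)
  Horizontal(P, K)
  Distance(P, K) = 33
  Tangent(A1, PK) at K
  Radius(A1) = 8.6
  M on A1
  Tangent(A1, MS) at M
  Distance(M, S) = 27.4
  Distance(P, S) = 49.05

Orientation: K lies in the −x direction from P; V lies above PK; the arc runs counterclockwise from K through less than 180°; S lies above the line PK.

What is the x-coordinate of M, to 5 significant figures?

-24.699

P is at the origin; PK is horizontal with |PK| = 33.0 and K on the −x side, so K = (-33.000, 0.0000). Since A1 is tangent to PK there, VK ⟂ PK, so V = K + (0, 8.6) = (-33.000, 8.6000). Since VM ⟂ MS (tangency), |VS| = √(8.6² + 27.4²) = 28.718 regardless of where M sits on A1. So S lies on both circle(P, 49.05) and circle(V, 28.718); the above-PK intersection is S = (-31.859, 37.295). M is the foot of the tangent from S: M = (-24.699, 10.847).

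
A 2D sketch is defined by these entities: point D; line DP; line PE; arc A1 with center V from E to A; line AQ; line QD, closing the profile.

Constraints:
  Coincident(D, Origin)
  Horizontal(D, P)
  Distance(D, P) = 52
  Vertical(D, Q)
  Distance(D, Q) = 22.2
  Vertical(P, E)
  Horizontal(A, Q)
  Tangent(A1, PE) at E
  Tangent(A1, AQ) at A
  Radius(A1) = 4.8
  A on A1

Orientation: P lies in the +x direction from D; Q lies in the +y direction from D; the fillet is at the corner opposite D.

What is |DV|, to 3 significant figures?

50.3

D is at the origin; D and P share the same y with |DP| = 52.0 and P on the +x side, so P = (52.0, 0.00). D and Q share the same x with |DQ| = 22.2 and Q on the +y side, so Q = (0.00, 22.2). The virtual corner opposite D is at (52.0, 22.2). Tangency of A1 to PE means the radius VE is perpendicular to PE and since A1 is tangent to AQ there, VA ⟂ AQ, with radius 4.8, so the center V sits 4.8 in from both sides at V = (47.2, 17.4). Then |DV| = |V − D| = 50.3.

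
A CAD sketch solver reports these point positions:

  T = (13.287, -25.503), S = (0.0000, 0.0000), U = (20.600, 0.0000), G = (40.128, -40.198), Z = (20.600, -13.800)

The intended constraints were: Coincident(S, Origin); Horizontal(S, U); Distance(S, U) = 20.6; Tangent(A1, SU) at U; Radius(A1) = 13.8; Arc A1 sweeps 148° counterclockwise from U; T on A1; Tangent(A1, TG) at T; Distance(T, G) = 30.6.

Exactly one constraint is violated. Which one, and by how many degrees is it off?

Tangent(A1, TG) at T — off by 3.30°.

S = (0.00, 0.00) ✓; S.y = 0.00, U.y = 0.00 ✓; |SU| = 20.60 ✓; ∠(ZU, US) = 90.00° ✓; |ZU| = 13.80 ✓; bearing(Z→T) − bearing(Z→U) = 148.0° ✓; |ZT| = 13.80 ✓; ∠(ZT, TG) = 86.70° ✗; |TG| = 30.60 ✓.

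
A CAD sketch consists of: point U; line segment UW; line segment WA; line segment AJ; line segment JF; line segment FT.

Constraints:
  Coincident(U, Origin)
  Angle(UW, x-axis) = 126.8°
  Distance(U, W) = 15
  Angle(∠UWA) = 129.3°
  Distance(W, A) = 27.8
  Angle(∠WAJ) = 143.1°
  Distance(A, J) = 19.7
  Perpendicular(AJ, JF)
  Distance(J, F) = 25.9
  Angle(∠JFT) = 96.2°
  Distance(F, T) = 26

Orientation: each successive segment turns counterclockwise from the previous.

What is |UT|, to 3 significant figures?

17.0

U is at the origin; UW runs at 126.8° with length 15.0, so W = (-8.99, 12.0). ∠UWA = 129.3° gives WA at 178° from the x-axis; with |WA| = 27.8, A = (-36.8, 13.2). ∠WAJ = 143.1° gives AJ at -146° from the x-axis; with |AJ| = 19.7, J = (-53.0, 2.09). AJ is perpendicular to JF, so JF runs at -55.6°; with |JF| = 25.9, F = (-38.4, -19.3). ∠JFT = 96.2° gives FT at 28.2° from the x-axis; with |FT| = 26.0, T = (-15.5, -6.99). Then |UT| = |T − U| = 17.0.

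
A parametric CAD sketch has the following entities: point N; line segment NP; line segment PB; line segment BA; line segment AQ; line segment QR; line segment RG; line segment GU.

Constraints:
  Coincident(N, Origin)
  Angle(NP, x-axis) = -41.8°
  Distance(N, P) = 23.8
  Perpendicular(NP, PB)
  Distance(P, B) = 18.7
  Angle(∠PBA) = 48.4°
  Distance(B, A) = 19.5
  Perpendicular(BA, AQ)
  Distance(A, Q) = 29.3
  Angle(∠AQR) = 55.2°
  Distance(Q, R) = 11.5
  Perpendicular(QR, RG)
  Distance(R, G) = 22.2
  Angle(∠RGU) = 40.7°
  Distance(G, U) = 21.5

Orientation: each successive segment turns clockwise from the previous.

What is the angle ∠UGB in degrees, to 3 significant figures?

107°

QR is perpendicular to RG, so RG runs at 152°; with |RG| = 22.2, G = (7.14, -6.71). ∠RGU = 40.7° gives GU at 12.5° from the x-axis; with |GU| = 21.5, U = (28.1, -2.06). Then cos ∠UGB = GU·GB / (|GU||GB|), giving 107°.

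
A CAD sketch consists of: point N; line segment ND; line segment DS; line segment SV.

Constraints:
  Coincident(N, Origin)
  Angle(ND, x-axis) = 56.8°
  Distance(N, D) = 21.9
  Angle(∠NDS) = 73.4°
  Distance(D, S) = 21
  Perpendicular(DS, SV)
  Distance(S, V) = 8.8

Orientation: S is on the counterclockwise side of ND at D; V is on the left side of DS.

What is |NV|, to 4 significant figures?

19.13

N is at the origin; ND runs at 56.8° with length 21.9, so D = 21.9·(cos 56.8°, sin 56.8°) = (11.99, 18.33). ∠NDS = 73.4°, so DS runs at 56.8° + (180° − 73.4°) = 163.4° from the x-axis; with |DS| = 21.0, S = D + 21.0·(cos 163.4°, sin 163.4°) = (-8.133, 24.32). DS ⟂ SV; with |SV| = 8.8 on the left of DS, V = S + 8.8·(-0.2857, -0.9583) = (-10.65, 15.89). Then |NV| = |V − N| = 19.13.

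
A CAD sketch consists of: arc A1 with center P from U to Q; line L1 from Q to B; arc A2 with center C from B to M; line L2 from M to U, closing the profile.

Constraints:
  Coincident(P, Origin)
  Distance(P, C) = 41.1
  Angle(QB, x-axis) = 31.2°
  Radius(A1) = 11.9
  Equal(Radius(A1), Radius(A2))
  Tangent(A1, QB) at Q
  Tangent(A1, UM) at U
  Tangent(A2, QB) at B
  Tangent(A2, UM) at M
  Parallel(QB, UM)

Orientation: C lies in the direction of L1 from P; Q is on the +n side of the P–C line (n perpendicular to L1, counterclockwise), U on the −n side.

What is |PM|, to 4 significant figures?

42.79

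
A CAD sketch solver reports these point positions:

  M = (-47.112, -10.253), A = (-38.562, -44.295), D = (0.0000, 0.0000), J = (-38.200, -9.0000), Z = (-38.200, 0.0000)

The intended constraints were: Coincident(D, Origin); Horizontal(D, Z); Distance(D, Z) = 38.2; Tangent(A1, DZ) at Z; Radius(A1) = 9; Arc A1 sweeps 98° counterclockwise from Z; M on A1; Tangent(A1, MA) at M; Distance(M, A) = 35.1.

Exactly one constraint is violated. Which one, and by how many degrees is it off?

Tangent(A1, MA) at M — off by 6.10°.

D = (0.00, 0.00) ✓; D.y = 0.00, Z.y = 0.00 ✓; |DZ| = 38.20 ✓; ∠(JZ, ZD) = 90.00° ✓; |JZ| = 9.000 ✓; bearing(J→M) − bearing(J→Z) = 98.00° ✓; |JM| = 9.000 ✓; ∠(JM, MA) = 83.90° ✗; |MA| = 35.10 ✓.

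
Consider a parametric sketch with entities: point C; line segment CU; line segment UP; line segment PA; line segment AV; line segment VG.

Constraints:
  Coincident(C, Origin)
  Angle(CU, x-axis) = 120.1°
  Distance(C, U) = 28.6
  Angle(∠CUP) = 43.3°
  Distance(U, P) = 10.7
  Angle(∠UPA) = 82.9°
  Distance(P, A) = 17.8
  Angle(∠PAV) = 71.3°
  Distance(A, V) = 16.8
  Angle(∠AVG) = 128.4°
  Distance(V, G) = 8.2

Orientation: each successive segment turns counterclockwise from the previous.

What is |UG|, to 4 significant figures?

8.736

C is at the origin; CU runs at 120.1° with length 28.6, so U = (-14.34, 24.74). ∠CUP = 43.3° gives UP at -103.2° from the x-axis; with |UP| = 10.7, P = (-16.79, 14.33). ∠UPA = 82.9° gives PA at -6.100° from the x-axis; with |PA| = 17.8, A = (0.9127, 12.43). ∠PAV = 71.3° gives AV at 102.6° from the x-axis; with |AV| = 16.8, V = (-2.752, 28.83). ∠AVG = 128.4° gives VG at 154.2° from the x-axis; with |VG| = 8.2, G = (-10.13, 32.40). Then |UG| = |G − U| = 8.736.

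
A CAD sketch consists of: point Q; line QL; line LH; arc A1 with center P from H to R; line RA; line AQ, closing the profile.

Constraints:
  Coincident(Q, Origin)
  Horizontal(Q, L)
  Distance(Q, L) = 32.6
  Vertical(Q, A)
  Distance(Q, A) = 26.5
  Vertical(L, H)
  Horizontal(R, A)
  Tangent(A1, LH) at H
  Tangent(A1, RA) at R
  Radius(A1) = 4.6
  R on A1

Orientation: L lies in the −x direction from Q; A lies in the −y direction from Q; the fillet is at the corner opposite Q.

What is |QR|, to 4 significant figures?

38.55

Q is at the origin; Q and L share the same y with |QL| = 32.6 and L on the −x side, so L = (-32.60, 0.000). Q and A share the same x with |QA| = 26.5 and A on the −y side, so A = (0.000, -26.50). The virtual corner opposite Q is at (-32.60, -26.50). The tangent condition forces PH to be normal to LH and tangency of A1 to RA means the radius PR is perpendicular to RA, with radius 4.6, so the center P sits 4.6 in from both sides at P = (-28.00, -21.90). That places the tangent points at H = (-32.60, -21.90) on LH and R = (-28.00, -26.50) on RA. Then |QR| = |R − Q| = 38.55.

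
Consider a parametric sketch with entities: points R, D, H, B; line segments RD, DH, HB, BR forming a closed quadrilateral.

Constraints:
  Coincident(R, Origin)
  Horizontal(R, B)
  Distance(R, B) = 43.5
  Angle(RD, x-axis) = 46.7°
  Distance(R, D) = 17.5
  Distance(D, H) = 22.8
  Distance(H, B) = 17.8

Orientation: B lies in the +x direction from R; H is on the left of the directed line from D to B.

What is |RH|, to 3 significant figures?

37.9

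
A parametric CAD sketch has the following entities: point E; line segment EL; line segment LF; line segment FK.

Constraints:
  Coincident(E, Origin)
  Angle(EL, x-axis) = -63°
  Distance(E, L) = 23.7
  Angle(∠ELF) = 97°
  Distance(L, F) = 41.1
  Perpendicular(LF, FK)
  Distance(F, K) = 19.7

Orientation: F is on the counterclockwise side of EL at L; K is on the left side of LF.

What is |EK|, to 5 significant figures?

44.154

E is at the origin; EL runs at -63.0° with length 23.7, so L = 23.7·(cos -63.0°, sin -63.0°) = (10.760, -21.117). ∠ELF = 97.0°, so LF runs at -63.0° + (180° − 97.0°) = 20.000° from the x-axis; with |LF| = 41.1, F = L + 41.1·(cos 20.000°, sin 20.000°) = (49.381, -7.0598). The perpendicularity gives FK at right angles to LF; with |FK| = 19.7 on the left of LF, K = F + 19.7·(-0.34202, 0.93969) = (42.643, 11.452). Then |EK| = |K − E| = 44.154.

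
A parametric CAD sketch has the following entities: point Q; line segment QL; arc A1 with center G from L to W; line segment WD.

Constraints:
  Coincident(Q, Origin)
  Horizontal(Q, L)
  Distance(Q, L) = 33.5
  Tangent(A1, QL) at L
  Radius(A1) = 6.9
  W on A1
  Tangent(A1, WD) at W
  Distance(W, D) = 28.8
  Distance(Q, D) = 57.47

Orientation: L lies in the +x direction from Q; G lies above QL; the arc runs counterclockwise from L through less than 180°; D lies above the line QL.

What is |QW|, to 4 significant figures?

40.57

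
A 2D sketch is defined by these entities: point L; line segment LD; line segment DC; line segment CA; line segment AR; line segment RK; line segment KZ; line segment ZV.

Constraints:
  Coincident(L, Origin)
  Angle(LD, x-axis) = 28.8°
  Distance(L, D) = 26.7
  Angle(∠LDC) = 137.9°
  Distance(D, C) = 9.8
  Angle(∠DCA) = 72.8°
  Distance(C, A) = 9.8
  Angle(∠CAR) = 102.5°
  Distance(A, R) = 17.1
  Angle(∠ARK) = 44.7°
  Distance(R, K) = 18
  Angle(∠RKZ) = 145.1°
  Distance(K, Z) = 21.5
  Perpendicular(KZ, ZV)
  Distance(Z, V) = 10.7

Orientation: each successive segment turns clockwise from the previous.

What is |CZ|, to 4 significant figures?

16.23

L is at the origin; LD runs at 28.8° with length 26.7, so D = (23.40, 12.86). ∠LDC = 137.9° gives DC at -13.30° from the x-axis; with |DC| = 9.8, C = (32.93, 10.61). ∠DCA = 72.8° gives CA at -120.5° from the x-axis; with |CA| = 9.8, A = (27.96, 2.164). ∠CAR = 102.5° gives AR at 162.0° from the x-axis; with |AR| = 17.1, R = (11.70, 7.449). ∠ARK = 44.7° gives RK at 26.70° from the x-axis; with |RK| = 18.0, K = (27.78, 15.54). ∠RKZ = 145.1° gives KZ at -8.200° from the x-axis; with |KZ| = 21.5, Z = (49.06, 12.47). Then |CZ| = |Z − C| = 16.23.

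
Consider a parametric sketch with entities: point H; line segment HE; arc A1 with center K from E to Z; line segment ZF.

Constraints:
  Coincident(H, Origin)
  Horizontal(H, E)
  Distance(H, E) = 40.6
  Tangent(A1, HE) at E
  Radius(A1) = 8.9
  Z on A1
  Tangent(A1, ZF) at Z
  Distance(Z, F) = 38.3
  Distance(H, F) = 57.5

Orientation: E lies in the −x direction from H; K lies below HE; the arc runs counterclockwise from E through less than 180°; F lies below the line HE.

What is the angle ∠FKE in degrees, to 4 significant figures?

168.2°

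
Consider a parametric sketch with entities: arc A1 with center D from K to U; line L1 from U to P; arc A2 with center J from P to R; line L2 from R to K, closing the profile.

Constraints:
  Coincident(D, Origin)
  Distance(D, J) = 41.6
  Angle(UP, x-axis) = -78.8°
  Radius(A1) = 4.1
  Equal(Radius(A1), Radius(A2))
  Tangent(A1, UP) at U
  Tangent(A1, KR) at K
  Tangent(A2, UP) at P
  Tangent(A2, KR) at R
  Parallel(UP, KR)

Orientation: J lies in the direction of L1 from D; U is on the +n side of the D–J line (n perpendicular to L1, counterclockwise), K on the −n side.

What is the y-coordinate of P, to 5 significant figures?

-40.011

The slot axis is L1's direction at -78.8°, so u = (cos -78.8°, sin -78.8°) = (0.19423, -0.98096) and n = (−sin -78.8°, cos -78.8°) = (0.98096, 0.19423). D is at the origin and J lies 41.6 along u from D, so J = 41.6·u = (8.0801, -40.808). Tangency of A1 to both parallel lines with radius 4.1 puts U and K at D ± 4.1·n: U = (4.0219, 0.79636), K = (-4.0219, -0.79636). Equal radii place P and R the same way about J: P = J + 4.1·n = (12.102, -40.011), R = J − 4.1·n = (4.0582, -41.604). So P.y = -40.011.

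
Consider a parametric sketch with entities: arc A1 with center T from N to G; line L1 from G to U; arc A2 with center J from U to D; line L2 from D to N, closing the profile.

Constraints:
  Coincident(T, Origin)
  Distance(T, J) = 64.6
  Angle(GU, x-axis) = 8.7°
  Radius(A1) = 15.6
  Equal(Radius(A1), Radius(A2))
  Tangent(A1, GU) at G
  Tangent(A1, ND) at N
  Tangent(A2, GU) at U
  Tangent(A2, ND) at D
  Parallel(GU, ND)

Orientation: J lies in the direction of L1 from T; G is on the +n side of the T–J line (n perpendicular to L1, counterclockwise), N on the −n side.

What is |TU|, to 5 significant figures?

66.457

The slot axis is L1's direction at 8.7°, so u = (cos 8.7°, sin 8.7°) = (0.98849, 0.15126) and n = (−sin 8.7°, cos 8.7°) = (-0.15126, 0.98849). T is at the origin and J lies 64.6 along u from T, so J = 64.6·u = (63.857, 9.7714). Tangency of A1 to both parallel lines with radius 15.6 puts G and N at T ± 15.6·n: G = (-2.3597, 15.421), N = (2.3597, -15.421). Equal radii place U and D the same way about J: U = J + 15.6·n = (61.497, 25.192), D = J − 15.6·n = (66.216, -5.6491). Then |TU| = |U − T| = 66.457.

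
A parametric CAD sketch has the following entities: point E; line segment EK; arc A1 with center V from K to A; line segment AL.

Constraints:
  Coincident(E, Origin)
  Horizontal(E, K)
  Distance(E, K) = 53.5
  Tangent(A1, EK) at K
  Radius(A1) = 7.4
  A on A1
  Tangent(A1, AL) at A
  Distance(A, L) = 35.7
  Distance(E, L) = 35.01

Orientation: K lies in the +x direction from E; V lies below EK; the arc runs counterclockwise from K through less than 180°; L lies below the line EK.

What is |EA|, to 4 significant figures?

48.43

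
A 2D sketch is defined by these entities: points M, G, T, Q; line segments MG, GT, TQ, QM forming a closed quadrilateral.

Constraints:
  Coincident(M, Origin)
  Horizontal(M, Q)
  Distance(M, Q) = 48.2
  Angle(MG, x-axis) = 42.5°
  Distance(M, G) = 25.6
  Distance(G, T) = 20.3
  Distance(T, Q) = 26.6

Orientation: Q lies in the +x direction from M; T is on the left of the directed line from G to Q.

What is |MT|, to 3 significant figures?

45.1

M is at the origin; MQ is horizontal with |MQ| = 48.2 and Q in +x, so Q = (48.2, 0). MG runs at 42.5° with |MG| = 25.6, so G = (18.9, 17.3). T is determined by |GT| = 20.3 and |TQ| = 26.6 together: it lies at the intersection of circle(G, 20.3) and circle(Q, 26.6). With |GQ| = 34.0, the foot of the radical line on GQ is 12.7 from G and the perpendicular offset is √(20.3² − 12.7²) = 15.8. Taking the left-of-GQ solution: T = (37.9, 24.5).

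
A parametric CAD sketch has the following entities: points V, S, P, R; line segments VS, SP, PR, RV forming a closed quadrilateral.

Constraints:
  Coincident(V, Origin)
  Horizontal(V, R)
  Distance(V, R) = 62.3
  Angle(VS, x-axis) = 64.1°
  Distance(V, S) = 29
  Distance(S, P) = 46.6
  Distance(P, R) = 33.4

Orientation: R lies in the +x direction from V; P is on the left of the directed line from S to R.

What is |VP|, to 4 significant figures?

67.46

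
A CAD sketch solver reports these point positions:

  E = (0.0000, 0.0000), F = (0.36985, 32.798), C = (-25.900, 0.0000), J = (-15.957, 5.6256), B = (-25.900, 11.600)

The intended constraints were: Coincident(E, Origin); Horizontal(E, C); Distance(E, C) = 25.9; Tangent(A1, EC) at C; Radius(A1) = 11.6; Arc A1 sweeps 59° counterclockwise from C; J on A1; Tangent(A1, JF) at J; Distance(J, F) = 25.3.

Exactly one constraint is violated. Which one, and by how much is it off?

Distance(J, F) = 25.3 — off by 6.40.

E = (0.00, 0.00) ✓; E.y = 0.00, C.y = 0.00 ✓; |EC| = 25.90 ✓; ∠(BC, CE) = 90.00° ✓; |BC| = 11.60 ✓; bearing(B→J) − bearing(B→C) = 59.00° ✓; |BJ| = 11.60 ✓; ∠(BJ, JF) = 90.00° ✓; |JF| = 31.70 ✗.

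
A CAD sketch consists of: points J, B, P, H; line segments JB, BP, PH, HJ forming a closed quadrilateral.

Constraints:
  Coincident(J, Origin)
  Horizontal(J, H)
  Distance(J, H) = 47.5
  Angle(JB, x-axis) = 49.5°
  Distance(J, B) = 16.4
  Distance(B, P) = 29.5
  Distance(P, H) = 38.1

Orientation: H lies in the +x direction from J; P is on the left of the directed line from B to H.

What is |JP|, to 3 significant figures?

45.9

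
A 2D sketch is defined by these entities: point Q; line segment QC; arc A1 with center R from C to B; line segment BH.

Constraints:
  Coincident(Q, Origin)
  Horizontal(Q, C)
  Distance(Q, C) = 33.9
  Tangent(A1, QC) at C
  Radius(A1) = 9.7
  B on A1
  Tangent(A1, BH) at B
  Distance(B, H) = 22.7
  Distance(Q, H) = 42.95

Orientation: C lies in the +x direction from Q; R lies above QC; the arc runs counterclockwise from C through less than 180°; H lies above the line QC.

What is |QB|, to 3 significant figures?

44.3

Checks: Q.y = 0.00, C.y = 0.00 ✓; |RB| = 9.700 ✓; ∠(RB, BH) = 90.00° ✓; |BH| = 22.70 ✓; |QH| = 42.95 ✓.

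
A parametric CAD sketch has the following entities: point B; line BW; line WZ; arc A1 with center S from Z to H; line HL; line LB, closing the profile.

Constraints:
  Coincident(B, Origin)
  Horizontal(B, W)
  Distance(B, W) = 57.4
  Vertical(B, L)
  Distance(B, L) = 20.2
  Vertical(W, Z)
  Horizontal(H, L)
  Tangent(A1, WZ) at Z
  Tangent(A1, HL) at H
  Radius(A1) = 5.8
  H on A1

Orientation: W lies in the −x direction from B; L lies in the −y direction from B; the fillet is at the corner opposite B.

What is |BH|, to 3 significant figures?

55.4

B is at the origin; BW is horizontal with |BW| = 57.4 and W on the −x side, so W = (-57.4, 0.00). BL is vertical with |BL| = 20.2 and L on the −y side, so L = (0.00, -20.2). The virtual corner opposite B is at (-57.4, -20.2). A1 meets WZ tangentially, so SZ is at right angles to WZ and A1 meets HL tangentially, so SH is at right angles to HL, with radius 5.8, so the center S sits 5.8 in from both sides at S = (-51.6, -14.4). That places the tangent points at Z = (-57.4, -14.4) on WZ and H = (-51.6, -20.2) on HL. Then |BH| = |H − B| = 55.4.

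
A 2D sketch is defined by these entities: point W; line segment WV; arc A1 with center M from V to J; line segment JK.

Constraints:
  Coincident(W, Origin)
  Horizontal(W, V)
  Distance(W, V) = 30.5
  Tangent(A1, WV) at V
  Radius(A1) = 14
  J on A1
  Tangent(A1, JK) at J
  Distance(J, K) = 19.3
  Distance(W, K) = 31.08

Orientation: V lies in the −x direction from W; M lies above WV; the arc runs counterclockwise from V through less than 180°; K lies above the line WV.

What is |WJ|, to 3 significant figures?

19.8

W is at the origin; W and V share the same y with |WV| = 30.5 and V on the −x side, so V = (-30.5, 0.00). Tangency of A1 to WV means the radius MV is perpendicular to WV, so M = V + (0, 14) = (-30.5, 14.0). Since MJ ⟂ JK (tangency), |MK| = √(14.0² + 19.3²) = 23.8 regardless of where J sits on A1. So K lies on both circle(W, 31.08) and circle(M, 23.8); the above-WV intersection is K = (-11.8, 28.8). J is the foot of the tangent from K: J = (-17.0, 10.2).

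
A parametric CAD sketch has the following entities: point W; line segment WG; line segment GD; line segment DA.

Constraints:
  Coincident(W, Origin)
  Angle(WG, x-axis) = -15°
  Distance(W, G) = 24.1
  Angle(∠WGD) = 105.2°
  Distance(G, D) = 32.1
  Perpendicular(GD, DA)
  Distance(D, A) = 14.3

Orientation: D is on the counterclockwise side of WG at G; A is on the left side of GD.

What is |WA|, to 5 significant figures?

39.449

∠WGD = 105.2°, so GD runs at -15.0° + (180° − 105.2°) = 59.800° from the x-axis; with |GD| = 32.1, D = G + 32.1·(cos 59.800°, sin 59.800°) = (39.426, 21.506). GD ⟂ DA; with |DA| = 14.3 on the left of GD, A = D + 14.3·(-0.86427, 0.50302) = (27.067, 28.699). Then |WA| = |A − W| = 39.449.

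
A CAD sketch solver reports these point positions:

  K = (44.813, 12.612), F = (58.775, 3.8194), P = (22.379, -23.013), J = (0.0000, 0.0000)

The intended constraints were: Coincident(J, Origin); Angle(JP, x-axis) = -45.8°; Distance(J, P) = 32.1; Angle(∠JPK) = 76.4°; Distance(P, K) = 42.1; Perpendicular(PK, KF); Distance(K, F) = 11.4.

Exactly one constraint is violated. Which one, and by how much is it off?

Distance(K, F) = 11.4 — off by 5.10.

J = (0.00, 0.00) ✓; JP at -45.80° ✓; |JP| = 32.10 ✓; ∠JPK = 76.40° ✓; |PK| = 42.10 ✓; ∠(PK, KF) = 90.00° ✓; |KF| = 16.50 ✗.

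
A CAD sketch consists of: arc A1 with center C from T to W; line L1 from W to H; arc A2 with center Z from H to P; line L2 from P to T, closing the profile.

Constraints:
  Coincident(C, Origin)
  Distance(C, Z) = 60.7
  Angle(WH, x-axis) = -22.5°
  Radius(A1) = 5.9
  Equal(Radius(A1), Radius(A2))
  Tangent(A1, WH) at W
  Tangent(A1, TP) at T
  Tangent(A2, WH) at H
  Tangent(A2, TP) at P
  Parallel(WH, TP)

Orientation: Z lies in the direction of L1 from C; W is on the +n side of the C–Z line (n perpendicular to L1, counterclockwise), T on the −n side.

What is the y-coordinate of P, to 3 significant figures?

-28.7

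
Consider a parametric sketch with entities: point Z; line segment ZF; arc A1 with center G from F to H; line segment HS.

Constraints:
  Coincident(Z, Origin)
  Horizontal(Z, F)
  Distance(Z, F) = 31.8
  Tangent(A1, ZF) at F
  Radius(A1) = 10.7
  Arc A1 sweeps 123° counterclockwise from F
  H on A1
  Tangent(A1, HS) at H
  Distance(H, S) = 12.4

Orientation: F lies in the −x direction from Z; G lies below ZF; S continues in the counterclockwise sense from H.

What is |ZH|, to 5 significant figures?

43.996

Z is at the origin; Z and F share the same y with |ZF| = 31.8 and F on the −x side, so F = (-31.800, 0.0000). Since A1 is tangent to ZF there, GF ⟂ ZF, so G = F + (0, -10.7) = (-31.800, -10.700). On A1, F sits at bearing 90° from G; a 123° counterclockwise sweep puts H at bearing 213°, so H = G + 10.7·(cos 213°, sin 213°) = (-40.774, -16.528). Then |ZH| = |H − Z| = 43.996.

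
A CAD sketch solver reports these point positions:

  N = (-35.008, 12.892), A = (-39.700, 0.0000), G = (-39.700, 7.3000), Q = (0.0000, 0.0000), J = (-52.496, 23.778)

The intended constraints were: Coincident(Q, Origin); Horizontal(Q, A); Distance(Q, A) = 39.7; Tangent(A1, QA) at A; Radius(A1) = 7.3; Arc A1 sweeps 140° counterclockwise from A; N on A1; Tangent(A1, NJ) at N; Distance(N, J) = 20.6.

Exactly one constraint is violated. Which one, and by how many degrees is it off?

Tangent(A1, NJ) at N — off by 8.10°.

Q = (0.00, 0.00) ✓; Q.y = 0.00, A.y = 0.00 ✓; |QA| = 39.70 ✓; ∠(GA, AQ) = 90.00° ✓; |GA| = 7.300 ✓; bearing(G→N) − bearing(G→A) = 140.0° ✓; |GN| = 7.300 ✓; ∠(GN, NJ) = 81.90° ✗; |NJ| = 20.60 ✓.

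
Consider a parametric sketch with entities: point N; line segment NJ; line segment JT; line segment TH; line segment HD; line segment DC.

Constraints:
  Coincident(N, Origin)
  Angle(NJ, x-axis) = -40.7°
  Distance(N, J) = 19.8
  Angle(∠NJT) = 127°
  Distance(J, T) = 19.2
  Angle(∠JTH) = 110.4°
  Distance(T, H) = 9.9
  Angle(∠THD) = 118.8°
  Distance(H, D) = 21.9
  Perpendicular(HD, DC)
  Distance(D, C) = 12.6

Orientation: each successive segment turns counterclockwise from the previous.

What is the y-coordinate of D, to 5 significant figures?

14.129

N is at the origin; NJ runs at -40.7° with length 19.8, so J = (15.011, -12.912). ∠NJT = 127.0° gives JT at 12.300° from the x-axis; with |JT| = 19.2, T = (33.770, -8.8214). ∠JTH = 110.4° gives TH at 81.900° from the x-axis; with |TH| = 9.9, H = (35.165, 0.97987). ∠THD = 118.8° gives HD at 143.10° from the x-axis; with |HD| = 21.9, D = (17.652, 14.129). So D.y = 14.129.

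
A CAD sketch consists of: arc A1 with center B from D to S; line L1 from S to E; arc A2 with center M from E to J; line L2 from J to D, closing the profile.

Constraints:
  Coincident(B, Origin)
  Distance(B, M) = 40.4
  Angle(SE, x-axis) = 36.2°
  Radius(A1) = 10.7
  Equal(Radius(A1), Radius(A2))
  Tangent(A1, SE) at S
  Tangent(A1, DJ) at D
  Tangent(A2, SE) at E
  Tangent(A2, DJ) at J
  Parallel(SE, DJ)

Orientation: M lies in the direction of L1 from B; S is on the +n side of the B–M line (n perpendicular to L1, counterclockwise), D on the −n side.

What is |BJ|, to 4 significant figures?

41.79

The slot axis is L1's direction at 36.2°, so u = (cos 36.2°, sin 36.2°) = (0.8070, 0.5906) and n = (−sin 36.2°, cos 36.2°) = (-0.5906, 0.8070). B is at the origin and M lies 40.4 along u from B, so M = 40.4·u = (32.60, 23.86). Tangency of A1 to both parallel lines with radius 10.7 puts S and D at B ± 10.7·n: S = (-6.319, 8.634), D = (6.319, -8.634). Equal radii place E and J the same way about M: E = M + 10.7·n = (26.28, 32.49), J = M − 10.7·n = (38.92, 15.23). Then |BJ| = |J − B| = 41.79.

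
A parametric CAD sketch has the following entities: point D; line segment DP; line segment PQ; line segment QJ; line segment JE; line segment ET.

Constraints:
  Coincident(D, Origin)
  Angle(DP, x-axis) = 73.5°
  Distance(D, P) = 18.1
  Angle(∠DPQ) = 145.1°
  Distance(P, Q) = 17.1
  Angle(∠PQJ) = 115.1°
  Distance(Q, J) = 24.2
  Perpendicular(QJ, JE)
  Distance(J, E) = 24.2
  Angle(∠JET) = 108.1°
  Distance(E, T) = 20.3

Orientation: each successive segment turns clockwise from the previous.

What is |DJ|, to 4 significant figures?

43.76

∠DPQ = 145.1° gives PQ at 38.60° from the x-axis; with |PQ| = 17.1, Q = (18.50, 28.02). ∠PQJ = 115.1° gives QJ at -26.30° from the x-axis; with |QJ| = 24.2, J = (40.20, 17.30). Then |DJ| = |J − D| = 43.76.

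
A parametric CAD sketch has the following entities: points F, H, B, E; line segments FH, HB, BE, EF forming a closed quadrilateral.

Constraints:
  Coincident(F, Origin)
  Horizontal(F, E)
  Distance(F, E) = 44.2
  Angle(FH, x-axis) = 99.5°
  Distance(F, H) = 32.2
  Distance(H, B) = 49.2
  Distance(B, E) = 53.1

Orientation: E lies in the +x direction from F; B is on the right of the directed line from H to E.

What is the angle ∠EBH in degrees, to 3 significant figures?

70.1°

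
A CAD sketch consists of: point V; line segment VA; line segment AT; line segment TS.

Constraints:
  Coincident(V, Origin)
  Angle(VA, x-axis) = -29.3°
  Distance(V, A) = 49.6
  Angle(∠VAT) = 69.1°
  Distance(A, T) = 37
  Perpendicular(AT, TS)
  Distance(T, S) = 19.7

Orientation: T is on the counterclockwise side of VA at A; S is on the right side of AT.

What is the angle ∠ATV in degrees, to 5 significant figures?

67.381°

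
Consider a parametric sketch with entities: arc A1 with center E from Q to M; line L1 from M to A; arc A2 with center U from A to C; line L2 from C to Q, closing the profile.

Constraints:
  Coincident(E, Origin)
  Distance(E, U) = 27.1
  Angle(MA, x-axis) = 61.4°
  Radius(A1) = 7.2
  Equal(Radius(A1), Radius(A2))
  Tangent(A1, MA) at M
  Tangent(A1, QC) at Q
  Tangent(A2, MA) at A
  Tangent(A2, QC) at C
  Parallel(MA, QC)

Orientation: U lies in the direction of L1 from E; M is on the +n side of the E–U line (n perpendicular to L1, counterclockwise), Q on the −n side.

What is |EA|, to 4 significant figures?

28.04

The slot axis is L1's direction at 61.4°, so u = (cos 61.4°, sin 61.4°) = (0.4787, 0.8780) and n = (−sin 61.4°, cos 61.4°) = (-0.8780, 0.4787). E is at the origin and U lies 27.1 along u from E, so U = 27.1·u = (12.97, 23.79). Tangency of A1 to both parallel lines with radius 7.2 puts M and Q at E ± 7.2·n: M = (-6.321, 3.447), Q = (6.321, -3.447). Equal radii place A and C the same way about U: A = U + 7.2·n = (6.651, 27.24), C = U − 7.2·n = (19.29, 20.35). Then |EA| = |A − E| = 28.04.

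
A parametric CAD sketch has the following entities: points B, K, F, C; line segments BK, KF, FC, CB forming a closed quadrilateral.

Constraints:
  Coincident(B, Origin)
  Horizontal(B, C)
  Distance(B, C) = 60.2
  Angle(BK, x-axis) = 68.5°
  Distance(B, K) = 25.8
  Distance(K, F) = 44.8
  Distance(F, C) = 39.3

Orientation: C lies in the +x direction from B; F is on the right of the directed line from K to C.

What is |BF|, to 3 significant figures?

30.9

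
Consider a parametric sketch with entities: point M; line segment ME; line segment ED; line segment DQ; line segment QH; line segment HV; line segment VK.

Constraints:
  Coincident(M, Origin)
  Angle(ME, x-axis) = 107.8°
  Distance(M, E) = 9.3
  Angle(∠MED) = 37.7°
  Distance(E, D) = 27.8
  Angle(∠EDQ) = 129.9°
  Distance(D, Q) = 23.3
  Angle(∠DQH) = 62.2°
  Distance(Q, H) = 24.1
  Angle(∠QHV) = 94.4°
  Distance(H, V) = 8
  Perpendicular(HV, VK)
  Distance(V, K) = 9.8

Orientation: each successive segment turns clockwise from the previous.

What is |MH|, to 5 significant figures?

20.904

M is at the origin; ME runs at 107.8° with length 9.3, so E = (-2.8430, 8.8548). ∠MED = 37.7° gives ED at -34.500° from the x-axis; with |ED| = 27.8, D = (20.068, -6.8913). ∠EDQ = 129.9° gives DQ at -84.600° from the x-axis; with |DQ| = 23.3, Q = (22.260, -30.088). ∠DQH = 62.2° gives QH at 157.60° from the x-axis; with |QH| = 24.1, H = (-0.021094, -20.904). Then |MH| = |H − M| = 20.904.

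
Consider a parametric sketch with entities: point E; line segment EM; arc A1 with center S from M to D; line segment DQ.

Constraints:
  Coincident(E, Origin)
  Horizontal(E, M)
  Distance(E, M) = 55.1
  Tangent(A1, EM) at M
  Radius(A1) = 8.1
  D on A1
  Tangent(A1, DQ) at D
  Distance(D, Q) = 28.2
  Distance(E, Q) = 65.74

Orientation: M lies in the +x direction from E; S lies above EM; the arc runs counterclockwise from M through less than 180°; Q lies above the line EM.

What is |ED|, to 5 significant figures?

63.691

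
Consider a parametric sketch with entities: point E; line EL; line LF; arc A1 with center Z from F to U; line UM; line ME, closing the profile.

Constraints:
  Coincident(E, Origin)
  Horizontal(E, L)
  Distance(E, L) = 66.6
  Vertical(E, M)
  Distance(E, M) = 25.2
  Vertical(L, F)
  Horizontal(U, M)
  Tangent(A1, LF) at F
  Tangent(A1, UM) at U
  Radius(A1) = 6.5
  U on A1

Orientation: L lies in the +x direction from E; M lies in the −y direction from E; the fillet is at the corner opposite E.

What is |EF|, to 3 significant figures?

69.2

E is at the origin; EL is horizontal with |EL| = 66.6 and L on the +x side, so L = (66.6, 0.00). EM is vertical with |EM| = 25.2 and M on the −y side, so M = (0.00, -25.2). The virtual corner opposite E is at (66.6, -25.2). Since A1 is tangent to LF there, ZF ⟂ LF and since A1 is tangent to UM there, ZU ⟂ UM, with radius 6.5, so the center Z sits 6.5 in from both sides at Z = (60.1, -18.7). That places the tangent points at F = (66.6, -18.7) on LF and U = (60.1, -25.2) on UM. Then |EF| = |F − E| = 69.2.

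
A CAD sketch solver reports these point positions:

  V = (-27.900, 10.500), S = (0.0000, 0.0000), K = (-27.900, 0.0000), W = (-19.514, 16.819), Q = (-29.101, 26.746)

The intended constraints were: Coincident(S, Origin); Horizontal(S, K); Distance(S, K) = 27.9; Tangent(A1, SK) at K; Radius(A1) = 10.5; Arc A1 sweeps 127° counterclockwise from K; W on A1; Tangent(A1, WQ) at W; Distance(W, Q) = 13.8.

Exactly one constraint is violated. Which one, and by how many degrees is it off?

Tangent(A1, WQ) at W — off by 7.00°.

S = (0.00, 0.00) ✓; S.y = 0.00, K.y = 0.00 ✓; |SK| = 27.90 ✓; ∠(VK, KS) = 90.00° ✓; |VK| = 10.50 ✓; bearing(V→W) − bearing(V→K) = 127.0° ✓; |VW| = 10.50 ✓; ∠(VW, WQ) = 83.00° ✗; |WQ| = 13.80 ✓.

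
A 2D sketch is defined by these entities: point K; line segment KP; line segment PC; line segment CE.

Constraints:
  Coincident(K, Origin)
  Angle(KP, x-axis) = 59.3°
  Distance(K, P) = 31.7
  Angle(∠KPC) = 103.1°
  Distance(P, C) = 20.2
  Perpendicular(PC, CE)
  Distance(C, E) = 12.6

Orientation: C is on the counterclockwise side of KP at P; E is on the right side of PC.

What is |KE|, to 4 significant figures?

51.38

K is at the origin; KP runs at 59.3° with length 31.7, so P = 31.7·(cos 59.3°, sin 59.3°) = (16.18, 27.26). ∠KPC = 103.1°, so PC runs at 59.3° + (180° − 103.1°) = 136.2° from the x-axis; with |PC| = 20.2, C = P + 20.2·(cos 136.2°, sin 136.2°) = (1.605, 41.24). PC ⟂ CE; with |CE| = 12.6 on the right of PC, E = C + 12.6·(0.6921, 0.7218) = (10.33, 50.33). Then |KE| = |E − K| = 51.38.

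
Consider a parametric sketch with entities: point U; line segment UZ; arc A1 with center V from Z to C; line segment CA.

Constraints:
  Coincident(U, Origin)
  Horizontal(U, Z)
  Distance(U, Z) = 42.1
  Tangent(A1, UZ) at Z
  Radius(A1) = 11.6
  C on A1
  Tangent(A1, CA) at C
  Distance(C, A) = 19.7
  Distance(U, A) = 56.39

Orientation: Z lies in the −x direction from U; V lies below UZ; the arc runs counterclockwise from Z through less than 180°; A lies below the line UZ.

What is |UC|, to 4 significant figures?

55.17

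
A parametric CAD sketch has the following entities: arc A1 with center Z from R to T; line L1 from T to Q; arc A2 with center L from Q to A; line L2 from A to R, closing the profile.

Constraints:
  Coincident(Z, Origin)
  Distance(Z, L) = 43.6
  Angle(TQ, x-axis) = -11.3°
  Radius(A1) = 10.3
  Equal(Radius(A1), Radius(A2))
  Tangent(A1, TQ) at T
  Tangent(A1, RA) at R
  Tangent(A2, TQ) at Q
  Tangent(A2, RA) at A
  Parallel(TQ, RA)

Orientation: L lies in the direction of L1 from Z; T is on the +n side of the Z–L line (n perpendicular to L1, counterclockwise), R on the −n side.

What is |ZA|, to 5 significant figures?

44.800

The slot axis is L1's direction at -11.3°, so u = (cos -11.3°, sin -11.3°) = (0.98061, -0.19595) and n = (−sin -11.3°, cos -11.3°) = (0.19595, 0.98061). Z is at the origin and L lies 43.6 along u from Z, so L = 43.6·u = (42.755, -8.5433). Tangency of A1 to both parallel lines with radius 10.3 puts T and R at Z ± 10.3·n: T = (2.0182, 10.100), R = (-2.0182, -10.100). Equal radii place Q and A the same way about L: Q = L + 10.3·n = (44.773, 1.5571), A = L − 10.3·n = (40.737, -18.644). Then |ZA| = |A − Z| = 44.800.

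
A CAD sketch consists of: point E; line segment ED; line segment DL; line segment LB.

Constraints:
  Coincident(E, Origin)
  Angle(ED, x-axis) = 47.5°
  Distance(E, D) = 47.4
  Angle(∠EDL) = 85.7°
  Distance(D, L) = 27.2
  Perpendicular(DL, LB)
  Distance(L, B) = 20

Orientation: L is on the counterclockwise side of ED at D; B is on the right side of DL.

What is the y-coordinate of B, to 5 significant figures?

67.485

∠EDL = 85.7°, so DL runs at 47.5° + (180° − 85.7°) = 141.80° from the x-axis; with |DL| = 27.2, L = D + 27.2·(cos 141.80°, sin 141.80°) = (10.648, 51.768). DL ⟂ LB; with |LB| = 20.0 on the right of DL, B = L + 20.0·(0.61841, 0.78586) = (23.016, 67.485). So B.y = 67.485.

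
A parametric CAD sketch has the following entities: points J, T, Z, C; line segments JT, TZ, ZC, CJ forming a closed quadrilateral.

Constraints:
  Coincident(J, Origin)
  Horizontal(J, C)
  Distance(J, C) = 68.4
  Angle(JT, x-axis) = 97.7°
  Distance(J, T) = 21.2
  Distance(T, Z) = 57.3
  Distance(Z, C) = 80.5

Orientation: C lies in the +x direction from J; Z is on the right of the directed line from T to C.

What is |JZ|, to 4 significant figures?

36.45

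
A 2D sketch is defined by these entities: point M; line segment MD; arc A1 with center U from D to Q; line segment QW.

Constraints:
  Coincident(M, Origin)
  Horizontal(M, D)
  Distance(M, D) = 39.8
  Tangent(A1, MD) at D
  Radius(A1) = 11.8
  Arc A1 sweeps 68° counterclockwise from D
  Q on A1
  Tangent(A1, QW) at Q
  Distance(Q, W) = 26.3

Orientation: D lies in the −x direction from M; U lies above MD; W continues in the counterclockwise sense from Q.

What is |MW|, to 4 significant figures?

37.02

On A1, D sits at bearing -90° from U; a 68° counterclockwise sweep puts Q at bearing -22°, so Q = U + 11.8·(cos -22°, sin -22°) = (-28.86, 7.380). Tangency of A1 to QW means the radius UQ is perpendicular to QW, so QW runs along (−sin -22°, cos -22°); with |QW| = 26.3, W = (-19.01, 31.76). Then |MW| = |W − M| = 37.02.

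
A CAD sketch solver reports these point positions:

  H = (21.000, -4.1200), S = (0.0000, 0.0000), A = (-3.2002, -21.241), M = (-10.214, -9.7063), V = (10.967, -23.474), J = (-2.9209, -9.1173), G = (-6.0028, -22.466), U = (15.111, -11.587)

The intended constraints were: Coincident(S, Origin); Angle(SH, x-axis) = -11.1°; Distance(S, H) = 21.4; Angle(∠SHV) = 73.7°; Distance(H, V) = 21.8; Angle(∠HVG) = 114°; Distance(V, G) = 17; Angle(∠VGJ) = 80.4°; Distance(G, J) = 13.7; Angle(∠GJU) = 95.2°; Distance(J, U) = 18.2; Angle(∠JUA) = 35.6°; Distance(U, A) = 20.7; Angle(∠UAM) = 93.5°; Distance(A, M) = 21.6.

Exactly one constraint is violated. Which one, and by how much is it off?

Distance(A, M) = 21.6 — off by 8.10.

S = (0.00, 0.00) ✓; SH at -11.10° ✓; |SH| = 21.40 ✓; ∠SHV = 73.70° ✓; |HV| = 21.80 ✓; ∠HVG = 114.0° ✓; |VG| = 17.00 ✓; ∠VGJ = 80.40° ✓; |GJ| = 13.70 ✓; ∠GJU = 95.20° ✓; |JU| = 18.20 ✓; ∠JUA = 35.60° ✓; |UA| = 20.70 ✓; ∠UAM = 93.50° ✓; |AM| = 13.50 ✗.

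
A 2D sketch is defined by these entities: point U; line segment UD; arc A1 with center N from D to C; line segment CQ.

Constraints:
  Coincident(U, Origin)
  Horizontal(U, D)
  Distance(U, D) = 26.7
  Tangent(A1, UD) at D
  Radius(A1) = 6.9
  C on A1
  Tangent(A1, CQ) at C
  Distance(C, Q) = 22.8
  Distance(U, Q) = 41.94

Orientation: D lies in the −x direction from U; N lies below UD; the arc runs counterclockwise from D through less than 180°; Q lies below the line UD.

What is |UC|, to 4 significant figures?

34.47

U is at the origin; UD is horizontal with |UD| = 26.7 and D on the −x side, so D = (-26.70, 0.000). Tangency of A1 to UD means the radius ND is perpendicular to UD, so N = D + (0, -6.9) = (-26.70, -6.900). Since NC ⟂ CQ (tangency), |NQ| = √(6.9² + 22.8²) = 23.82 regardless of where C sits on A1. So Q lies on both circle(U, 41.94) and circle(N, 23.82); the below-UD intersection is Q = (-28.64, -30.64). C is the foot of the tangent from Q: C = (-33.44, -8.355).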